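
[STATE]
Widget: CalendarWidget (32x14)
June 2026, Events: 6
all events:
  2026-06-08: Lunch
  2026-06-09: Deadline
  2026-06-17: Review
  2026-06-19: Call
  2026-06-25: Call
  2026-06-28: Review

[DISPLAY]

           June 2026            
Mo Tu We Th Fr Sa Su            
 1  2  3  4  5  6  7            
 8*  9* 10 11 12 13 14          
15 16 17* 18 19* 20 21          
22 23 24 25* 26 27 28*          
29 30                           
                                
                                
                                
                                
                                
                                
                                


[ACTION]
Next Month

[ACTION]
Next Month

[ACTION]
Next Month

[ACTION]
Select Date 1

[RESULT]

         September 2026         
Mo Tu We Th Fr Sa Su            
   [ 1]  2  3  4  5  6          
 7  8  9 10 11 12 13            
14 15 16 17 18 19 20            
21 22 23 24 25 26 27            
28 29 30                        
                                
                                
                                
                                
                                
                                
                                


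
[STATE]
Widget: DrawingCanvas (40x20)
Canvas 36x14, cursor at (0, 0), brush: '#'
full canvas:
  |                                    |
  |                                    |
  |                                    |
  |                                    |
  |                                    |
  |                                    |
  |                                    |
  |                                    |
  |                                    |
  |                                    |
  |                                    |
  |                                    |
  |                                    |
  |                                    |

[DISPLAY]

+                                       
                                        
                                        
                                        
                                        
                                        
                                        
                                        
                                        
                                        
                                        
                                        
                                        
                                        
                                        
                                        
                                        
                                        
                                        
                                        


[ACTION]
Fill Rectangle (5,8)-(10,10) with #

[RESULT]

+                                       
                                        
                                        
                                        
                                        
        ###                             
        ###                             
        ###                             
        ###                             
        ###                             
        ###                             
                                        
                                        
                                        
                                        
                                        
                                        
                                        
                                        
                                        


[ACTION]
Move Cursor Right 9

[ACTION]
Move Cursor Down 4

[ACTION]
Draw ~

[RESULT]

                                        
                                        
                                        
                                        
         ~                              
        ###                             
        ###                             
        ###                             
        ###                             
        ###                             
        ###                             
                                        
                                        
                                        
                                        
                                        
                                        
                                        
                                        
                                        


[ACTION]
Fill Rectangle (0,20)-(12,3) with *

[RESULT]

   ******************                   
   ******************                   
   ******************                   
   ******************                   
   ******************                   
   ******************                   
   ******************                   
   ******************                   
   ******************                   
   ******************                   
   ******************                   
   ******************                   
   ******************                   
                                        
                                        
                                        
                                        
                                        
                                        
                                        


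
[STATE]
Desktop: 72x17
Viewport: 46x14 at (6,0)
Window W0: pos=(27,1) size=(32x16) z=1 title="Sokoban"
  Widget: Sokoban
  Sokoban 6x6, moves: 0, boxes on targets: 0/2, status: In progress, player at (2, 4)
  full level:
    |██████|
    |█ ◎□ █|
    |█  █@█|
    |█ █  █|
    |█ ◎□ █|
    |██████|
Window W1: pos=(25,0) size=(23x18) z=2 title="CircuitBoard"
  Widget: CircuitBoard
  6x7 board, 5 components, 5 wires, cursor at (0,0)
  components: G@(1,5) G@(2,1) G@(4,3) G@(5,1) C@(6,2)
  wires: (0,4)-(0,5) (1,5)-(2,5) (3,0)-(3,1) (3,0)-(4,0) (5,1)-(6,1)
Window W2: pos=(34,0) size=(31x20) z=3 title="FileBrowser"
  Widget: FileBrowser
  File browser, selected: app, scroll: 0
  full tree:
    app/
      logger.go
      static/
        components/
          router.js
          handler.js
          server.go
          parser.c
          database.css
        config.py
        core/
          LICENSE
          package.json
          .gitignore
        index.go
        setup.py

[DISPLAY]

                   ┏━━━━━━━━┏━━━━━━━━━━━━━━━━━
                   ┃ Circuit┃ FileBrowser     
                   ┠────────┠─────────────────
                   ┃   0 1 2┃> [-] app/       
                   ┃0  [.]  ┃    logger.go    
                   ┃        ┃    [+] static/  
                   ┃1       ┃                 
                   ┃        ┃                 
                   ┃2       ┃                 
                   ┃        ┃                 
                   ┃3   · ─ ┃                 
                   ┃    │   ┃                 
                   ┃4   ·   ┃                 
                   ┃        ┃                 


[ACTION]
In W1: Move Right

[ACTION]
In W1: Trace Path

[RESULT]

                   ┏━━━━━━━━┏━━━━━━━━━━━━━━━━━
                   ┃ Circuit┃ FileBrowser     
                   ┠────────┠─────────────────
                   ┃   0 1 2┃> [-] app/       
                   ┃0      [┃    logger.go    
                   ┃        ┃    [+] static/  
                   ┃1       ┃                 
                   ┃        ┃                 
                   ┃2       ┃                 
                   ┃        ┃                 
                   ┃3   · ─ ┃                 
                   ┃    │   ┃                 
                   ┃4   ·   ┃                 
                   ┃        ┃                 


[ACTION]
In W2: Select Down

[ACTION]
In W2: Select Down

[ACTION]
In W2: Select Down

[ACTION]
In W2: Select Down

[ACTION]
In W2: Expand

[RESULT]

                   ┏━━━━━━━━┏━━━━━━━━━━━━━━━━━
                   ┃ Circuit┃ FileBrowser     
                   ┠────────┠─────────────────
                   ┃   0 1 2┃  [-] app/       
                   ┃0      [┃    logger.go    
                   ┃        ┃  > [-] static/  
                   ┃1       ┃      [+] compone
                   ┃        ┃      config.py  
                   ┃2       ┃      [+] core/  
                   ┃        ┃      index.go   
                   ┃3   · ─ ┃      setup.py   
                   ┃    │   ┃                 
                   ┃4   ·   ┃                 
                   ┃        ┃                 


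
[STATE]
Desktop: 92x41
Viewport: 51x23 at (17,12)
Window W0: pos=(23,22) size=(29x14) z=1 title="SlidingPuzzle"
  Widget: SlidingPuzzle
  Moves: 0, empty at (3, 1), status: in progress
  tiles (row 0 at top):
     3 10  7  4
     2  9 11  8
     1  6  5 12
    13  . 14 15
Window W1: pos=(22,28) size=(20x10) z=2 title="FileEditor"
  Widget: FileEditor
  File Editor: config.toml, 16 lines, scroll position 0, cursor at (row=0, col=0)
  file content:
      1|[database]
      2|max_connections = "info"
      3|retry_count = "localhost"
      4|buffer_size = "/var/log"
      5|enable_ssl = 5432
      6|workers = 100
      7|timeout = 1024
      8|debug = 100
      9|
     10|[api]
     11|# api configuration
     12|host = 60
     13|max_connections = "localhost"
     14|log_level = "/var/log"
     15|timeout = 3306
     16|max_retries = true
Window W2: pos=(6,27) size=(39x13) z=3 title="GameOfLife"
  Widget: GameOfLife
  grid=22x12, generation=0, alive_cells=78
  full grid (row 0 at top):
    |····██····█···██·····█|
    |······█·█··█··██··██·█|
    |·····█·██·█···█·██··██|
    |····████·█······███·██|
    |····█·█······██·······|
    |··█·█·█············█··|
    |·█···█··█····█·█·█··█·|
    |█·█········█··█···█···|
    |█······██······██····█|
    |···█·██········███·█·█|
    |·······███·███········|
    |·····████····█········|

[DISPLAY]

                                                   
                                                   
                                                   
                                                   
                                                   
                                                   
                                                   
                                                   
                                                   
                                                   
      ┏━━━━━━━━━━━━━━━━━━━━━━━━━━━┓                
      ┃ SlidingPuzzle             ┃                
      ┠───────────────────────────┨                
      ┃┌────┬────┬────┬────┐      ┃                
      ┃│  3 │ 10 │  7 │  4 │      ┃                
━━━━━━━━━━━━━━━━━━━━━━━━━━━┓      ┃                
e                          ┃      ┃                
───────────────────────────┨      ┃                
                           ┃      ┃                
█···█·██··██               ┃      ┃                
······███·██               ┃      ┃                
···██·······               ┃      ┃                
·········█··               ┃      ┃                


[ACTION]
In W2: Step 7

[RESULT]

                                                   
                                                   
                                                   
                                                   
                                                   
                                                   
                                                   
                                                   
                                                   
                                                   
      ┏━━━━━━━━━━━━━━━━━━━━━━━━━━━┓                
      ┃ SlidingPuzzle             ┃                
      ┠───────────────────────────┨                
      ┃┌────┬────┬────┬────┐      ┃                
      ┃│  3 │ 10 │  7 │  4 │      ┃                
━━━━━━━━━━━━━━━━━━━━━━━━━━━┓      ┃                
e                          ┃      ┃                
───────────────────────────┨      ┃                
                           ┃      ┃                
█···█····██·               ┃      ┃                
·········█··               ┃      ┃                
········█···               ┃      ┃                
········██··               ┃      ┃                


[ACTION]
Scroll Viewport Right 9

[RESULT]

                                                   
                                                   
                                                   
                                                   
                                                   
                                                   
                                                   
                                                   
                                                   
                                                   
━━━━━━━━━━━━━━━━━━━━━━━━━┓                         
lidingPuzzle             ┃                         
─────────────────────────┨                         
───┬────┬────┬────┐      ┃                         
 3 │ 10 │  7 │  4 │      ┃                         
━━━━━━━━━━━━━━━━━━┓      ┃                         
                  ┃      ┃                         
──────────────────┨      ┃                         
                  ┃      ┃                         
██·               ┃      ┃                         
█··               ┃      ┃                         
···               ┃      ┃                         
█··               ┃      ┃                         


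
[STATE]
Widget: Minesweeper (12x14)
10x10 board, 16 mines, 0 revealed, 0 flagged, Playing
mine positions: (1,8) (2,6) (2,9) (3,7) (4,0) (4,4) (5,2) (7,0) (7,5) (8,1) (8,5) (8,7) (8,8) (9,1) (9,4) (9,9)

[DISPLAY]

■■■■■■■■■■  
■■■■■■■■■■  
■■■■■■■■■■  
■■■■■■■■■■  
■■■■■■■■■■  
■■■■■■■■■■  
■■■■■■■■■■  
■■■■■■■■■■  
■■■■■■■■■■  
■■■■■■■■■■  
            
            
            
            


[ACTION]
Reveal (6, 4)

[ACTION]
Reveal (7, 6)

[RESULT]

■■■■■■■■■■  
■■■■■■■■■■  
■■■■■■■■■■  
■■■■■■■■■■  
■■■■■■■■■■  
■■■■■■■■■■  
■■■■1■■■■■  
■■■■■■3■■■  
■■■■■■■■■■  
■■■■■■■■■■  
            
            
            
            


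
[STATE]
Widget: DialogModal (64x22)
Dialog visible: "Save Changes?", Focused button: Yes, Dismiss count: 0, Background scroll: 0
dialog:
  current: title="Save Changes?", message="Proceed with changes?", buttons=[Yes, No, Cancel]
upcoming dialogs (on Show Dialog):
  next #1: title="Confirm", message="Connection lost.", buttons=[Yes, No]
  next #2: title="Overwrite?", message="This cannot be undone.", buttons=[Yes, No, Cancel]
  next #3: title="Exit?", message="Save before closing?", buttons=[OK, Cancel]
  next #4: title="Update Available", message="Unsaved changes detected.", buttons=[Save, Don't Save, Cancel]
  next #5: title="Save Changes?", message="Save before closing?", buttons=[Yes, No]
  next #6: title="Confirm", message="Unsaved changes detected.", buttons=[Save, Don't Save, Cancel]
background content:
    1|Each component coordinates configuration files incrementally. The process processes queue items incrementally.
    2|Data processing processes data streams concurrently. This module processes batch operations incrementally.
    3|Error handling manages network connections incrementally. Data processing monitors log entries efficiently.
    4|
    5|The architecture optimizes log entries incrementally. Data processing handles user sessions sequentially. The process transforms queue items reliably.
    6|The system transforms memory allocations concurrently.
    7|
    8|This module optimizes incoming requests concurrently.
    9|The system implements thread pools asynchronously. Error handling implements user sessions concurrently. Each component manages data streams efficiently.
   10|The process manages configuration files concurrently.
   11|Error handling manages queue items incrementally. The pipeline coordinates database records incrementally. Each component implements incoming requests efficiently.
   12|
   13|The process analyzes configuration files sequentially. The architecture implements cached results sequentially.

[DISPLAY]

Each component coordinates configuration files incrementally. Th
Data processing processes data streams concurrently. This module
Error handling manages network connections incrementally. Data p
                                                                
The architecture optimizes log entries incrementally. Data proce
The system transforms memory allocations concurrently.          
                                                                
This module optimizes incoming requests concurrently.           
The system implemen┌───────────────────────┐ously. Error handlin
The process manages│     Save Changes?     │urrently.           
Error handling mana│ Proceed with changes? │ally. The pipeline c
                   │  [Yes]  No   Cancel   │                    
The process analyze└───────────────────────┘uentially. The archi
                                                                
                                                                
                                                                
                                                                
                                                                
                                                                
                                                                
                                                                
                                                                


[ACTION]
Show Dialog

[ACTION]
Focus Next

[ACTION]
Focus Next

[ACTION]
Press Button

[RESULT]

Each component coordinates configuration files incrementally. Th
Data processing processes data streams concurrently. This module
Error handling manages network connections incrementally. Data p
                                                                
The architecture optimizes log entries incrementally. Data proce
The system transforms memory allocations concurrently.          
                                                                
This module optimizes incoming requests concurrently.           
The system implements thread pools asynchronously. Error handlin
The process manages configuration files concurrently.           
Error handling manages queue items incrementally. The pipeline c
                                                                
The process analyzes configuration files sequentially. The archi
                                                                
                                                                
                                                                
                                                                
                                                                
                                                                
                                                                
                                                                
                                                                


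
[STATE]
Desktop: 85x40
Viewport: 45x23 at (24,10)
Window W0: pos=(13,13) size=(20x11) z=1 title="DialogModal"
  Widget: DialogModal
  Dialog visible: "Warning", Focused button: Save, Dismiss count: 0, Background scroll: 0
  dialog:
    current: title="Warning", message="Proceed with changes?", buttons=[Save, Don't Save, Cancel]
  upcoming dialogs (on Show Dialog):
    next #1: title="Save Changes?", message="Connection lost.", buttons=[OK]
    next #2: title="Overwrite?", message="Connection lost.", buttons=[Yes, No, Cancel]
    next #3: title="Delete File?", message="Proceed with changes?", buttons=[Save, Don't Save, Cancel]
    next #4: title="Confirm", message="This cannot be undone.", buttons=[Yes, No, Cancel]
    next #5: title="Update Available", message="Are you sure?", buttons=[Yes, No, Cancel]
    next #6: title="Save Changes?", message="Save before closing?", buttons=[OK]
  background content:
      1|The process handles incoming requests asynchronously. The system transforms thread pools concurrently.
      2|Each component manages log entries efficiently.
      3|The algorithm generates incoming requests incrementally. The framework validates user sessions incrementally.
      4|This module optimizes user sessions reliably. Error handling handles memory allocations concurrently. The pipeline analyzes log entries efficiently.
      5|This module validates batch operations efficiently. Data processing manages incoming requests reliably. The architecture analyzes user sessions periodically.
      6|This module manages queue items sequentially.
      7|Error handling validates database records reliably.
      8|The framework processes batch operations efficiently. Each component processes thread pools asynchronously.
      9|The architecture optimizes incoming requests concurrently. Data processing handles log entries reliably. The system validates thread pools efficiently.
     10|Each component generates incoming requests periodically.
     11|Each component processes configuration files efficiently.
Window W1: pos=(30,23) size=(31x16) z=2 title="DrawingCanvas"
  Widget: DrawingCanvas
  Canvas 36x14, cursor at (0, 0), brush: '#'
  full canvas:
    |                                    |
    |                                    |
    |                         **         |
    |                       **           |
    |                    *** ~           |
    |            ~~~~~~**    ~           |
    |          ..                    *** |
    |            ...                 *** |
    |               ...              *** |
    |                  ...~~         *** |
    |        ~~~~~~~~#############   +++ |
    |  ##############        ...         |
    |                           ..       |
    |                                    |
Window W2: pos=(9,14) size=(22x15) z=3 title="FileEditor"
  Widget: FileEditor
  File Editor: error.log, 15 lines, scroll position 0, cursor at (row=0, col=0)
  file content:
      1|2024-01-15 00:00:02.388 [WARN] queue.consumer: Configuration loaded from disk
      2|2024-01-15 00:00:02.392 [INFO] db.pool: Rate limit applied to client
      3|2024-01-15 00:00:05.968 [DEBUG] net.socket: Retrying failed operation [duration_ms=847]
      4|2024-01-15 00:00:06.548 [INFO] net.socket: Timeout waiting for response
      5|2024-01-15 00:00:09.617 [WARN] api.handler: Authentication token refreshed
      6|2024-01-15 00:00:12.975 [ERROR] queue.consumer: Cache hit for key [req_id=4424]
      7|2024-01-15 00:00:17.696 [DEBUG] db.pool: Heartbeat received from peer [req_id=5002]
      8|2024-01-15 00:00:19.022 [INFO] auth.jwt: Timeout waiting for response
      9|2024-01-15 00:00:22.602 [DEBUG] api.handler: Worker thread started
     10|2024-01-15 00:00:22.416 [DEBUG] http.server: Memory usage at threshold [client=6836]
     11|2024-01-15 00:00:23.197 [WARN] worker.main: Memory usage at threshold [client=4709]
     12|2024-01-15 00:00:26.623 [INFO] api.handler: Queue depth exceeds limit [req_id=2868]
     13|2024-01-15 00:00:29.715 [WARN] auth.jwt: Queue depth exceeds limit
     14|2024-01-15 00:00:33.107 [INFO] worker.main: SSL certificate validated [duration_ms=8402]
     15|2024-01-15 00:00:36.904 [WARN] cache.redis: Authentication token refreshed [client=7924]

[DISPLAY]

                                             
                                             
                                             
━━━━━━━━┓                                    
━━━━━━┓ ┃                                    
      ┃─┨                                    
──────┨e┃                                    
00:02▲┃n┃                                    
00:02█┃e┃                                    
00:05░┃i┃                                    
00:06░┃a┃                                    
00:09░┃e┃                                    
00:12░┃l┃                                    
00:17░┃━━━━━━━━━━━━━━━━━━━━━━━━━━━━━┓        
00:19░┃ DrawingCanvas               ┃        
00:22░┃─────────────────────────────┨        
00:22░┃+                            ┃        
00:23▼┃                             ┃        
━━━━━━┛                         **  ┃        
      ┃                       **    ┃        
      ┃                    *** ~    ┃        
      ┃            ~~~~~~**    ~    ┃        
      ┃          ..                 ┃        


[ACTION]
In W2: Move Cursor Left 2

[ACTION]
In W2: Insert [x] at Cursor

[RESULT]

                                             
                                             
                                             
━━━━━━━━┓                                    
━━━━━━┓ ┃                                    
      ┃─┨                                    
──────┨e┃                                    
:00:0▲┃n┃                                    
00:02█┃e┃                                    
00:05░┃i┃                                    
00:06░┃a┃                                    
00:09░┃e┃                                    
00:12░┃l┃                                    
00:17░┃━━━━━━━━━━━━━━━━━━━━━━━━━━━━━┓        
00:19░┃ DrawingCanvas               ┃        
00:22░┃─────────────────────────────┨        
00:22░┃+                            ┃        
00:23▼┃                             ┃        
━━━━━━┛                         **  ┃        
      ┃                       **    ┃        
      ┃                    *** ~    ┃        
      ┃            ~~~~~~**    ~    ┃        
      ┃          ..                 ┃        


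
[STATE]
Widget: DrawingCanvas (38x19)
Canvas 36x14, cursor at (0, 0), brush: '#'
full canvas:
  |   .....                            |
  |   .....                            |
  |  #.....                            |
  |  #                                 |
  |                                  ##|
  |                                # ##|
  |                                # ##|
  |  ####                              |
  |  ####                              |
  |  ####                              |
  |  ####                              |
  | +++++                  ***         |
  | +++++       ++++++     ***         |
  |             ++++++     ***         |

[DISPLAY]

+  .....                              
   .....                              
  #.....                              
  #                                   
                                  ##  
                                # ##  
                                # ##  
  ####                                
  ####                                
  ####                                
  ####                                
 +++++                  ***           
 +++++       ++++++     ***           
             ++++++     ***           
                                      
                                      
                                      
                                      
                                      


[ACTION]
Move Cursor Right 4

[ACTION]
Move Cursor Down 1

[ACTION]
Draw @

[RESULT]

   .....                              
   .@...                              
  #.....                              
  #                                   
                                  ##  
                                # ##  
                                # ##  
  ####                                
  ####                                
  ####                                
  ####                                
 +++++                  ***           
 +++++       ++++++     ***           
             ++++++     ***           
                                      
                                      
                                      
                                      
                                      


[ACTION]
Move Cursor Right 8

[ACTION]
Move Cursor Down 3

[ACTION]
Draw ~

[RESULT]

   .....                              
   .@...                              
  #.....                              
  #                                   
            ~                     ##  
                                # ##  
                                # ##  
  ####                                
  ####                                
  ####                                
  ####                                
 +++++                  ***           
 +++++       ++++++     ***           
             ++++++     ***           
                                      
                                      
                                      
                                      
                                      


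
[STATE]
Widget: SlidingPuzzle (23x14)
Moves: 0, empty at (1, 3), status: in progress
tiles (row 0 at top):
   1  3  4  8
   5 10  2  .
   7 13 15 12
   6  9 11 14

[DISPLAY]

┌────┬────┬────┬────┐  
│  1 │  3 │  4 │  8 │  
├────┼────┼────┼────┤  
│  5 │ 10 │  2 │    │  
├────┼────┼────┼────┤  
│  7 │ 13 │ 15 │ 12 │  
├────┼────┼────┼────┤  
│  6 │  9 │ 11 │ 14 │  
└────┴────┴────┴────┘  
Moves: 0               
                       
                       
                       
                       


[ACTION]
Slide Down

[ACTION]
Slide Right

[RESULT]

┌────┬────┬────┬────┐  
│  1 │  3 │    │  4 │  
├────┼────┼────┼────┤  
│  5 │ 10 │  2 │  8 │  
├────┼────┼────┼────┤  
│  7 │ 13 │ 15 │ 12 │  
├────┼────┼────┼────┤  
│  6 │  9 │ 11 │ 14 │  
└────┴────┴────┴────┘  
Moves: 2               
                       
                       
                       
                       


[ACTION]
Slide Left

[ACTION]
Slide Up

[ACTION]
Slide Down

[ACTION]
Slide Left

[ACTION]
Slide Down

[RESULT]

┌────┬────┬────┬────┐  
│  1 │  3 │  4 │    │  
├────┼────┼────┼────┤  
│  5 │ 10 │  2 │  8 │  
├────┼────┼────┼────┤  
│  7 │ 13 │ 15 │ 12 │  
├────┼────┼────┼────┤  
│  6 │  9 │ 11 │ 14 │  
└────┴────┴────┴────┘  
Moves: 5               
                       
                       
                       
                       


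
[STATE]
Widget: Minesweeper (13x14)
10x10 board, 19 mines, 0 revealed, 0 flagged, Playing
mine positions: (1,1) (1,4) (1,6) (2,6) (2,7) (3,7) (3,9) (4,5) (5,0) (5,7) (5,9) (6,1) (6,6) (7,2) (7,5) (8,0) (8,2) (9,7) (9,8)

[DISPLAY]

■■■■■■■■■■   
■■■■■■■■■■   
■■■■■■■■■■   
■■■■■■■■■■   
■■■■■■■■■■   
■■■■■■■■■■   
■■■■■■■■■■   
■■■■■■■■■■   
■■■■■■■■■■   
■■■■■■■■■■   
             
             
             
             


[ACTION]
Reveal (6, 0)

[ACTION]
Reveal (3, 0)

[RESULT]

■■■■■■■■■■   
■■■■■■■■■■   
11111■■■■■   
    1■■■■■   
11  1■■■■■   
■21 1■■■■■   
2■211■■■■■   
■■■■■■■■■■   
■■■■■■■■■■   
■■■■■■■■■■   
             
             
             
             


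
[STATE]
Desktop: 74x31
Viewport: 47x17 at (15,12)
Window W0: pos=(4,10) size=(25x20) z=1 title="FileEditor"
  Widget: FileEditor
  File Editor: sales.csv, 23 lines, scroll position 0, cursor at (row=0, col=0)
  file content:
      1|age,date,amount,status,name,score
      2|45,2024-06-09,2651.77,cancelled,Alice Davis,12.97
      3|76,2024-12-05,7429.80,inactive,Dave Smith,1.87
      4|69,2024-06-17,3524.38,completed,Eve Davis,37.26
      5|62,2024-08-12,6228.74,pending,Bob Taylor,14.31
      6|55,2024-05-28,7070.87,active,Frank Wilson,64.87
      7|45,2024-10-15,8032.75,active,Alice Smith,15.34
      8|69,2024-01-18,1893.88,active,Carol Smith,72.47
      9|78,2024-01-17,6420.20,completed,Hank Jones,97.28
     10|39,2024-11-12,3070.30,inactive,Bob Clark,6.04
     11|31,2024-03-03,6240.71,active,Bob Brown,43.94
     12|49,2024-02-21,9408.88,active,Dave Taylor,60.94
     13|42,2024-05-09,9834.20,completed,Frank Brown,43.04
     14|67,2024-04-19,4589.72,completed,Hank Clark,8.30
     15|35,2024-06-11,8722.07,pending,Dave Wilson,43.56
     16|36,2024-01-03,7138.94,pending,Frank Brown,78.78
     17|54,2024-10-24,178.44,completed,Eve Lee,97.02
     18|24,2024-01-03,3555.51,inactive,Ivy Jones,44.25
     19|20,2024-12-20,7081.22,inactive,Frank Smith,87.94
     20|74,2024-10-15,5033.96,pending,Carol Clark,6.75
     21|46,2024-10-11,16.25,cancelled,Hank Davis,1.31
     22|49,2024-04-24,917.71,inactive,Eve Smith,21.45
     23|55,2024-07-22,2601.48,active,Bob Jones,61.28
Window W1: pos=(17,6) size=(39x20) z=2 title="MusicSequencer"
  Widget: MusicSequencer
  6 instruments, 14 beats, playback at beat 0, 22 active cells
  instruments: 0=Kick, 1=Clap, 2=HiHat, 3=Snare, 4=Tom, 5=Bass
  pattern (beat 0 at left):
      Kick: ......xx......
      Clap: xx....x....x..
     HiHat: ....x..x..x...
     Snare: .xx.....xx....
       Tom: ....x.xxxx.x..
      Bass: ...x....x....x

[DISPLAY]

──┃ HiHat····█··█··█···                 ┃      
mo┃ Snare·██·····██····                 ┃      
-0┃   Tom····█·████·█··                 ┃      
-0┃  Bass···█····█····█                 ┃      
-1┃                                     ┃      
-1┃                                     ┃      
-2┃                                     ┃      
-1┃                                     ┃      
-1┃                                     ┃      
-1┃                                     ┃      
-1┃                                     ┃      
-0┃                                     ┃      
-2┃                                     ┃      
-0┗━━━━━━━━━━━━━━━━━━━━━━━━━━━━━━━━━━━━━┛      
-19,4589.72,░┃                                 
-11,8722.07,░┃                                 
-03,7138.94,▼┃                                 


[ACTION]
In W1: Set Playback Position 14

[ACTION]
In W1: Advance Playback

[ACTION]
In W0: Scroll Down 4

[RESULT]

──┃ HiHat····█··█··█···                 ┃      
-1┃ Snare·██·····██····                 ┃      
-2┃   Tom····█·████·█··                 ┃      
-1┃  Bass···█····█····█                 ┃      
-1┃                                     ┃      
-1┃                                     ┃      
-1┃                                     ┃      
-0┃                                     ┃      
-2┃                                     ┃      
-0┃                                     ┃      
-1┃                                     ┃      
-1┃                                     ┃      
-0┃                                     ┃      
-2┗━━━━━━━━━━━━━━━━━━━━━━━━━━━━━━━━━━━━━┛      
-03,3555.51,░┃                                 
-20,7081.22,░┃                                 
-15,5033.96,▼┃                                 


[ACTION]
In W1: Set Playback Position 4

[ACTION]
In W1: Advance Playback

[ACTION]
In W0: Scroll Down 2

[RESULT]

──┃ HiHat····█··█··█···                 ┃      
-1┃ Snare·██·····██····                 ┃      
-1┃   Tom····█·████·█··                 ┃      
-1┃  Bass···█····█····█                 ┃      
-1┃                                     ┃      
-0┃                                     ┃      
-2┃                                     ┃      
-0┃                                     ┃      
-1┃                                     ┃      
-1┃                                     ┃      
-0┃                                     ┃      
-2┃                                     ┃      
-0┃                                     ┃      
-2┗━━━━━━━━━━━━━━━━━━━━━━━━━━━━━━━━━━━━━┛      
-15,5033.96,█┃                                 
-11,16.25,ca░┃                                 
-24,917.71,i▼┃                                 


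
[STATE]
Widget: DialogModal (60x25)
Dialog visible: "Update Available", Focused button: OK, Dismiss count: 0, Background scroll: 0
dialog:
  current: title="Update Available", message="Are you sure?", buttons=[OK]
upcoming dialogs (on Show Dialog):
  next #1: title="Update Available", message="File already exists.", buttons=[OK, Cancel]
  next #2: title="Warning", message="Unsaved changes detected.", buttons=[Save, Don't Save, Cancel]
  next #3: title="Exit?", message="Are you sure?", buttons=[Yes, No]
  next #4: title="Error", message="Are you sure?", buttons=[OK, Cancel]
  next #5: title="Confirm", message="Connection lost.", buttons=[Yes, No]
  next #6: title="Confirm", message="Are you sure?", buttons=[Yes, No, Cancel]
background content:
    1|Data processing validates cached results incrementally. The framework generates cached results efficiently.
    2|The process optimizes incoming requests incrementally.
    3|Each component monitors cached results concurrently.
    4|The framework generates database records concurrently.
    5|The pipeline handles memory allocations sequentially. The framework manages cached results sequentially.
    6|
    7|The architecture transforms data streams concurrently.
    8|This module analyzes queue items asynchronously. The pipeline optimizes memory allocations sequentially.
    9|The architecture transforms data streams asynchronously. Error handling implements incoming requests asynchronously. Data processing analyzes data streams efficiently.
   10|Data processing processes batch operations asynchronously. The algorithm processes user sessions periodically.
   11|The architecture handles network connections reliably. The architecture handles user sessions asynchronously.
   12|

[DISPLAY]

Data processing validates cached results incrementally. The 
The process optimizes incoming requests incrementally.      
Each component monitors cached results concurrently.        
The framework generates database records concurrently.      
The pipeline handles memory allocations sequentially. The fr
                                                            
The architecture transforms data streams concurrently.      
This module analyzes queue items asynchronously. The pipelin
The architecture transforms data streams asynchronously. Err
Data processing processes batch operations asynchronously. T
The architecture han┌──────────────────┐ions reliably. The a
                    │ Update Available │                    
                    │  Are you sure?   │                    
                    │       [OK]       │                    
                    └──────────────────┘                    
                                                            
                                                            
                                                            
                                                            
                                                            
                                                            
                                                            
                                                            
                                                            
                                                            


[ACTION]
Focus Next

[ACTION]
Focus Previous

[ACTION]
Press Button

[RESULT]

Data processing validates cached results incrementally. The 
The process optimizes incoming requests incrementally.      
Each component monitors cached results concurrently.        
The framework generates database records concurrently.      
The pipeline handles memory allocations sequentially. The fr
                                                            
The architecture transforms data streams concurrently.      
This module analyzes queue items asynchronously. The pipelin
The architecture transforms data streams asynchronously. Err
Data processing processes batch operations asynchronously. T
The architecture handles network connections reliably. The a
                                                            
                                                            
                                                            
                                                            
                                                            
                                                            
                                                            
                                                            
                                                            
                                                            
                                                            
                                                            
                                                            
                                                            


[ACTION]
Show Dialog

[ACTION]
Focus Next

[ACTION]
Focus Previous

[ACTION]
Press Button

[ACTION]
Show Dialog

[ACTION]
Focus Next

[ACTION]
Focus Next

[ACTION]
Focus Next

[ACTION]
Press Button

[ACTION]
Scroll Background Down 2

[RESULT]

Each component monitors cached results concurrently.        
The framework generates database records concurrently.      
The pipeline handles memory allocations sequentially. The fr
                                                            
The architecture transforms data streams concurrently.      
This module analyzes queue items asynchronously. The pipelin
The architecture transforms data streams asynchronously. Err
Data processing processes batch operations asynchronously. T
The architecture handles network connections reliably. The a
                                                            
                                                            
                                                            
                                                            
                                                            
                                                            
                                                            
                                                            
                                                            
                                                            
                                                            
                                                            
                                                            
                                                            
                                                            
                                                            
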